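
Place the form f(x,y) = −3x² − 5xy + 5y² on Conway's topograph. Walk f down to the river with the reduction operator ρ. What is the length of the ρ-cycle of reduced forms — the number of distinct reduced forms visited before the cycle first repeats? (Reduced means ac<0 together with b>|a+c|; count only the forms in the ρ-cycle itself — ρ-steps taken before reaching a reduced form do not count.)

D = 85, ⌊√D⌋ = 9
descent: ρ → (5,5,-3)  [lands on river]
river: ρ → (-3,7,3)
river: ρ → (3,5,-5)
river: ρ → (-5,5,3)
river: ρ → (3,7,-3)
river: ρ → (-3,5,5)
ρ-cycle length = 6 (tail of 1 descent step not counted)

6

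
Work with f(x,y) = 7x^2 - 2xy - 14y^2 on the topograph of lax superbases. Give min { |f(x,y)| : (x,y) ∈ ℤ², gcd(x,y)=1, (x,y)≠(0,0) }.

descent: ρ → (-14,2,7)
descent: ρ → (7,12,-9)  [lands on river]
river: ρ → (-9,6,10)
river: ρ → (10,14,-5)
river: ρ → (-5,16,7)
closes: descent 2, river 4
min |a| on river = 5

5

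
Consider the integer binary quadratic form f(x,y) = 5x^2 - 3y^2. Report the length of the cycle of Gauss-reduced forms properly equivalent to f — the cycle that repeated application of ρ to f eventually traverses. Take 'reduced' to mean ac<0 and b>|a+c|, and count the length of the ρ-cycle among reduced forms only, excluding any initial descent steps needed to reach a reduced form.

D = 60, ⌊√D⌋ = 7
descent: ρ → (-3,6,2)  [lands on river]
river: ρ → (2,6,-3)
ρ-cycle length = 2 (tail of 1 descent step not counted)

2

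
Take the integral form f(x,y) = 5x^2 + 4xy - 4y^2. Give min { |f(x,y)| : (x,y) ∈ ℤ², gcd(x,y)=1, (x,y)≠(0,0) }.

river: ρ → (-4,4,5)
river: ρ → (5,6,-3)
river: ρ → (-3,6,5)
river: ρ → (5,4,-4)
closes: descent 0, river 4
min |a| on river = 3

3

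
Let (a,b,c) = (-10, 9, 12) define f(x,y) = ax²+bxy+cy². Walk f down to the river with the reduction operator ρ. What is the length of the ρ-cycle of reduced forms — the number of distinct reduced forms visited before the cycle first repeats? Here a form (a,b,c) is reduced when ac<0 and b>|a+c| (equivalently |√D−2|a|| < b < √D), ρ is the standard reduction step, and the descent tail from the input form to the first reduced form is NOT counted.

D = 561, ⌊√D⌋ = 23
river: ρ → (12,15,-7)
river: ρ → (-7,13,14)
river: ρ → (14,15,-6)
river: ρ → (-6,21,5)
river: ρ → (5,19,-10)
river: ρ → (-10,21,3)
river: ρ → (3,21,-10)
river: ρ → (-10,19,5)
river: ρ → (5,21,-6)
river: ρ → (-6,15,14)
river: ρ → (14,13,-7)
river: ρ → (-7,15,12)
river: ρ → (12,9,-10)
river: ρ → (-10,11,11)
river: ρ → (11,11,-10)
river: ρ → (-10,9,12)
ρ-cycle length = 16 (tail of 0 descent steps not counted)

16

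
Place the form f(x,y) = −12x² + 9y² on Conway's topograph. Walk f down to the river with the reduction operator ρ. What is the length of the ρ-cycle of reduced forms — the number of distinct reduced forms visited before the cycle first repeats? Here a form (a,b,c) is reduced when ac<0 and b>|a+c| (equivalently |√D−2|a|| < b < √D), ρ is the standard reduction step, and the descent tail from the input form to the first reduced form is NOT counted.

D = 432, ⌊√D⌋ = 20
descent: ρ → (9,18,-3)  [lands on river]
river: ρ → (-3,18,9)
ρ-cycle length = 2 (tail of 1 descent step not counted)

2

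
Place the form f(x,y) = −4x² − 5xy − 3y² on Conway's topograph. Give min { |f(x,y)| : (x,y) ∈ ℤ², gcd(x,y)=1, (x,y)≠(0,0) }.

translate: b→-3 (≡5 mod 8), so (4,5,3)→(4,-3,2)
flip: (4,-3,2)→(2,3,4)
translate: b→-1 (≡3 mod 4), so (2,3,4)→(2,-1,3)
reduced (well bottom): (2,-1,3) with a≤c, −a<b≤a
well minimum |f| = |-2| = 2 (negative-definite)

2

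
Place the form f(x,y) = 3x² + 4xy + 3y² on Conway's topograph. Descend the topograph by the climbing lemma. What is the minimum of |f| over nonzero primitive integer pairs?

translate: b→-2 (≡4 mod 6), so (3,4,3)→(3,-2,2)
flip: (3,-2,2)→(2,2,3)
reduced (well bottom): (2,2,3) with a≤c, −a<b≤a
well minimum = a = 2

2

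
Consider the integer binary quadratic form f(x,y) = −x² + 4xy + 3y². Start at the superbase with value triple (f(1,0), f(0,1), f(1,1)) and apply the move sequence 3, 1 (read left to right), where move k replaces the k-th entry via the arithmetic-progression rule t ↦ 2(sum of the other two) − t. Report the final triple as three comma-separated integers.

start (-1,3,6) = (f(1,0),f(0,1),f(1,1))
replace slot 3: 2·((-1)+3) − 6 = -2 → (-1,3,-2)
replace slot 1: 2·(3+(-2)) − (-1) = 3 → (3,3,-2)

3,3,-2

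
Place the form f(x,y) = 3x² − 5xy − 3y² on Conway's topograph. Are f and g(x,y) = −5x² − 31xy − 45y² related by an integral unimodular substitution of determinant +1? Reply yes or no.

D₁ = 61, D₂ = 61
river cycle of f (length 6): (-3, 5, 3), (3, 7, -1), (-1, 7, 3), (3, 5, -3), (-3, 7, 1), (1, 7, -3)
river cycle of g (length 6): (3, 7, -1), (-1, 7, 3), (3, 5, -3), (-3, 7, 1), (1, 7, -3), (-3, 5, 3)
cycles coincide ⇒ equivalent

yes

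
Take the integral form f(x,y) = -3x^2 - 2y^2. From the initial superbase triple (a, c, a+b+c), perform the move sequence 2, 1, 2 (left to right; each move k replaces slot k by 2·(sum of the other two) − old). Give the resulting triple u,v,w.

start (-3,-2,-5) = (f(1,0),f(0,1),f(1,1))
replace slot 2: 2·((-3)+(-5)) − (-2) = -14 → (-3,-14,-5)
replace slot 1: 2·((-14)+(-5)) − (-3) = -35 → (-35,-14,-5)
replace slot 2: 2·((-35)+(-5)) − (-14) = -66 → (-35,-66,-5)

-35,-66,-5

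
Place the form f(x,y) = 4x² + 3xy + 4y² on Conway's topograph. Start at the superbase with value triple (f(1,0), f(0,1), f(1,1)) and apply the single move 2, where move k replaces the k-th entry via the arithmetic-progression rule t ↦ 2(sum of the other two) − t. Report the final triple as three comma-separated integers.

start (4,4,11) = (f(1,0),f(0,1),f(1,1))
replace slot 2: 2·(4+11) − 4 = 26 → (4,26,11)

4,26,11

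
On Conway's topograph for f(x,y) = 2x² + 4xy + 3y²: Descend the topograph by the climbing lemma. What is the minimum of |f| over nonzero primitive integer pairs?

translate: b→0 (≡4 mod 4), so (2,4,3)→(2,0,1)
flip: (2,0,1)→(1,0,2)
reduced (well bottom): (1,0,2) with a≤c, −a<b≤a
well minimum = a = 1

1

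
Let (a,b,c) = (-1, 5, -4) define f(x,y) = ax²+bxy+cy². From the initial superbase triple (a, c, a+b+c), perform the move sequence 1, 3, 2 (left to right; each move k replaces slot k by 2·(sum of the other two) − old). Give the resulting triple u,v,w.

start (-1,-4,0) = (f(1,0),f(0,1),f(1,1))
replace slot 1: 2·((-4)+0) − (-1) = -7 → (-7,-4,0)
replace slot 3: 2·((-7)+(-4)) − 0 = -22 → (-7,-4,-22)
replace slot 2: 2·((-7)+(-22)) − (-4) = -54 → (-7,-54,-22)

-7,-54,-22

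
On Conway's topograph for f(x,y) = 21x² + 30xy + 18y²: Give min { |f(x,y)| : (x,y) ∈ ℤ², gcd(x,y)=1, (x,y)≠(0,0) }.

translate: b→-12 (≡30 mod 42), so (21,30,18)→(21,-12,9)
flip: (21,-12,9)→(9,12,21)
translate: b→-6 (≡12 mod 18), so (9,12,21)→(9,-6,18)
reduced (well bottom): (9,-6,18) with a≤c, −a<b≤a
well minimum = a = 9

9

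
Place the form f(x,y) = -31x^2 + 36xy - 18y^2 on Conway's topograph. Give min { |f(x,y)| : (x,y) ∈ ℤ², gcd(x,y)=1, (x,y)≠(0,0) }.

translate: b→26 (≡-36 mod 62), so (31,-36,18)→(31,26,13)
flip: (31,26,13)→(13,-26,31)
translate: b→0 (≡-26 mod 26), so (13,-26,31)→(13,0,18)
reduced (well bottom): (13,0,18) with a≤c, −a<b≤a
well minimum |f| = |-13| = 13 (negative-definite)

13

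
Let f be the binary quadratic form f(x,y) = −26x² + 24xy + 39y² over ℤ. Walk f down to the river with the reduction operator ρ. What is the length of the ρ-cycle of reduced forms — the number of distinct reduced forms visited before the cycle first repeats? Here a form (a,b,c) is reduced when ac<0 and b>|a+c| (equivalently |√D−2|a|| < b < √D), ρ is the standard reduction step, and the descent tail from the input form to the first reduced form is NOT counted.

D = 4632, ⌊√D⌋ = 68
river: ρ → (39,54,-11)
river: ρ → (-11,56,34)
river: ρ → (34,12,-33)
river: ρ → (-33,54,13)
river: ρ → (13,50,-41)
river: ρ → (-41,32,22)
river: ρ → (22,56,-17)
river: ρ → (-17,46,37)
river: ρ → (37,28,-26)
river: ρ → (-26,24,39)
ρ-cycle length = 10 (tail of 0 descent steps not counted)

10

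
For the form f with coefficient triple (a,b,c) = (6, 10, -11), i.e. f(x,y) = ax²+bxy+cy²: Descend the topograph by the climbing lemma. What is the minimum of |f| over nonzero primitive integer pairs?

river: ρ → (-11,12,5)
river: ρ → (5,18,-2)
river: ρ → (-2,18,5)
river: ρ → (5,12,-11)
river: ρ → (-11,10,6)
river: ρ → (6,14,-7)
river: ρ → (-7,14,6)
river: ρ → (6,10,-11)
closes: descent 0, river 8
min |a| on river = 2

2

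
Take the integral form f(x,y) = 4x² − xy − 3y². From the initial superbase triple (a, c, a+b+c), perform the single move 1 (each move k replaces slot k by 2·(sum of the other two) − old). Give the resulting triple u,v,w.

start (4,-3,0) = (f(1,0),f(0,1),f(1,1))
replace slot 1: 2·((-3)+0) − 4 = -10 → (-10,-3,0)

-10,-3,0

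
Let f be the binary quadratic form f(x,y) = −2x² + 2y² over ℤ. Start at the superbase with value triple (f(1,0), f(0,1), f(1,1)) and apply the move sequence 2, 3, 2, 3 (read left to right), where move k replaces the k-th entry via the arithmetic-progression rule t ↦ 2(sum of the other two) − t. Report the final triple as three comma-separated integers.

start (-2,2,0) = (f(1,0),f(0,1),f(1,1))
replace slot 2: 2·((-2)+0) − 2 = -6 → (-2,-6,0)
replace slot 3: 2·((-2)+(-6)) − 0 = -16 → (-2,-6,-16)
replace slot 2: 2·((-2)+(-16)) − (-6) = -30 → (-2,-30,-16)
replace slot 3: 2·((-2)+(-30)) − (-16) = -48 → (-2,-30,-48)

-2,-30,-48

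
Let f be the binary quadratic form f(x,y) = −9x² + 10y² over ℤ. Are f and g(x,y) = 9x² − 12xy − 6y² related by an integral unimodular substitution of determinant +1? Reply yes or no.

D₁ = 360, D₂ = 360
river cycle of f (length 2): (-9, 18, 1), (1, 18, -9)
river cycle of g (length 6): (-6, 12, 9), (9, 6, -9), (-9, 12, 6), (6, 12, -9), (-9, 6, 9), (9, 12, -6)
cycles differ ⇒ inequivalent

no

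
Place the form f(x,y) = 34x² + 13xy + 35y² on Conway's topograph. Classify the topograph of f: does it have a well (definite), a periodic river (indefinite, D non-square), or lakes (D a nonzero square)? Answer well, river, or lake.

D = b²−4ac = 13² − 4·34·35 = -4591
D < 0 ⇒ definite ⇒ every region one sign ⇒ single well

well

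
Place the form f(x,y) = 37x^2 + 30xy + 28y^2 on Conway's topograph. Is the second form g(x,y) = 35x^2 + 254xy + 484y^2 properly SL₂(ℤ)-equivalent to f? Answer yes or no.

D₁ = -3244, D₂ = -3244
f: flip: (37,30,28)→(28,-30,37)
f: translate: b→26 (≡-30 mod 56), so (28,-30,37)→(28,26,35)
f: reduced (well bottom): (28,26,35) with a≤c, −a<b≤a
g: translate: b→-26 (≡254 mod 70), so (35,254,484)→(35,-26,28)
g: flip: (35,-26,28)→(28,26,35)
g: reduced (well bottom): (28,26,35) with a≤c, −a<b≤a
reduced forms (28, 26, 35) vs (28, 26, 35) ⇒ equivalent

yes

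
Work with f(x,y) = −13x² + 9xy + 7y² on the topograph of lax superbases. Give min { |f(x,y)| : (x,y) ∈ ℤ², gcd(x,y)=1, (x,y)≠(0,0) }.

river: ρ → (7,19,-3)
river: ρ → (-3,17,13)
river: ρ → (13,9,-7)
river: ρ → (-7,19,3)
river: ρ → (3,17,-13)
river: ρ → (-13,9,7)
closes: descent 0, river 6
min |a| on river = 3

3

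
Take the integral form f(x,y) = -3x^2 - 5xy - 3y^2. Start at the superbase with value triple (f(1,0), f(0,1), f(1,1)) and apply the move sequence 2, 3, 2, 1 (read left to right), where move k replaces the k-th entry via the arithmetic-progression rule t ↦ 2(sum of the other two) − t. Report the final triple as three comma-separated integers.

start (-3,-3,-11) = (f(1,0),f(0,1),f(1,1))
replace slot 2: 2·((-3)+(-11)) − (-3) = -25 → (-3,-25,-11)
replace slot 3: 2·((-3)+(-25)) − (-11) = -45 → (-3,-25,-45)
replace slot 2: 2·((-3)+(-45)) − (-25) = -71 → (-3,-71,-45)
replace slot 1: 2·((-71)+(-45)) − (-3) = -229 → (-229,-71,-45)

-229,-71,-45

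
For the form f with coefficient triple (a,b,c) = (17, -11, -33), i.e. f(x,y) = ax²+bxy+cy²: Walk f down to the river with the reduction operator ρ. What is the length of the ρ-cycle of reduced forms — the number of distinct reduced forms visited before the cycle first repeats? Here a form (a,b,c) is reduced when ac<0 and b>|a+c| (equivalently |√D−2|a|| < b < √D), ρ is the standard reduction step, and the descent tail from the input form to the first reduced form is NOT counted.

D = 2365, ⌊√D⌋ = 48
descent: ρ → (-33,11,17)
descent: ρ → (17,23,-27)  [lands on river]
river: ρ → (-27,31,13)
river: ρ → (13,47,-3)
river: ρ → (-3,43,43)
river: ρ → (43,43,-3)
river: ρ → (-3,47,13)
river: ρ → (13,31,-27)
river: ρ → (-27,23,17)
river: ρ → (17,45,-5)
river: ρ → (-5,45,17)
ρ-cycle length = 10 (tail of 2 descent steps not counted)

10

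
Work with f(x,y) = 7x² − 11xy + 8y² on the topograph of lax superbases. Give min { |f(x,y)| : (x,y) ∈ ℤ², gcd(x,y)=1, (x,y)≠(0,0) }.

translate: b→3 (≡-11 mod 14), so (7,-11,8)→(7,3,4)
flip: (7,3,4)→(4,-3,7)
reduced (well bottom): (4,-3,7) with a≤c, −a<b≤a
well minimum = a = 4

4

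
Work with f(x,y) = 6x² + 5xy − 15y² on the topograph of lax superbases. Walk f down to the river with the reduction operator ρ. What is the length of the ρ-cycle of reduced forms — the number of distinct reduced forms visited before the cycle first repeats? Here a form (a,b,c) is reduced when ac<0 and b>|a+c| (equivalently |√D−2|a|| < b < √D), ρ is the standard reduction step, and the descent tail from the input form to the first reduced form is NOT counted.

D = 385, ⌊√D⌋ = 19
descent: ρ → (-15,-5,6)
descent: ρ → (6,17,-4)  [lands on river]
river: ρ → (-4,15,10)
river: ρ → (10,5,-9)
river: ρ → (-9,13,6)
river: ρ → (6,11,-11)
river: ρ → (-11,11,6)
river: ρ → (6,13,-9)
river: ρ → (-9,5,10)
river: ρ → (10,15,-4)
river: ρ → (-4,17,6)
river: ρ → (6,19,-1)
river: ρ → (-1,19,6)
ρ-cycle length = 12 (tail of 2 descent steps not counted)

12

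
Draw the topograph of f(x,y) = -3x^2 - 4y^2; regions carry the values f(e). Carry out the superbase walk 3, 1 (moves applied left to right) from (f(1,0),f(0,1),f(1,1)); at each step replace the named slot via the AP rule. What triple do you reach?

start (-3,-4,-7) = (f(1,0),f(0,1),f(1,1))
replace slot 3: 2·((-3)+(-4)) − (-7) = -7 → (-3,-4,-7)
replace slot 1: 2·((-4)+(-7)) − (-3) = -19 → (-19,-4,-7)

-19,-4,-7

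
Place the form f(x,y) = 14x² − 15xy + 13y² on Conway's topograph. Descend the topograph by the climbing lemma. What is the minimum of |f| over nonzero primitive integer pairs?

translate: b→13 (≡-15 mod 28), so (14,-15,13)→(14,13,12)
flip: (14,13,12)→(12,-13,14)
translate: b→11 (≡-13 mod 24), so (12,-13,14)→(12,11,13)
reduced (well bottom): (12,11,13) with a≤c, −a<b≤a
well minimum = a = 12

12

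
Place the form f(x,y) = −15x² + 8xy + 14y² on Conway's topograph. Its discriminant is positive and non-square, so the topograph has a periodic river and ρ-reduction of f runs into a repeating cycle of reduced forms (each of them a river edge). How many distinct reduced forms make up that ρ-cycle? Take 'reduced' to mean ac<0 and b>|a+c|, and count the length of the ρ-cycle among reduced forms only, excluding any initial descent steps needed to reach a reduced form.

D = 904, ⌊√D⌋ = 30
river: ρ → (14,20,-9)
river: ρ → (-9,16,18)
river: ρ → (18,20,-7)
river: ρ → (-7,22,15)
river: ρ → (15,8,-14)
river: ρ → (-14,20,9)
river: ρ → (9,16,-18)
river: ρ → (-18,20,7)
river: ρ → (7,22,-15)
river: ρ → (-15,8,14)
ρ-cycle length = 10 (tail of 0 descent steps not counted)

10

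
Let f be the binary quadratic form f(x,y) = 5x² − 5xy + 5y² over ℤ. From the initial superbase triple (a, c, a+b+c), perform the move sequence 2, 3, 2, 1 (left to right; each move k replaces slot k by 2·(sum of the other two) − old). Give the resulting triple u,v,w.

start (5,5,5) = (f(1,0),f(0,1),f(1,1))
replace slot 2: 2·(5+5) − 5 = 15 → (5,15,5)
replace slot 3: 2·(5+15) − 5 = 35 → (5,15,35)
replace slot 2: 2·(5+35) − 15 = 65 → (5,65,35)
replace slot 1: 2·(65+35) − 5 = 195 → (195,65,35)

195,65,35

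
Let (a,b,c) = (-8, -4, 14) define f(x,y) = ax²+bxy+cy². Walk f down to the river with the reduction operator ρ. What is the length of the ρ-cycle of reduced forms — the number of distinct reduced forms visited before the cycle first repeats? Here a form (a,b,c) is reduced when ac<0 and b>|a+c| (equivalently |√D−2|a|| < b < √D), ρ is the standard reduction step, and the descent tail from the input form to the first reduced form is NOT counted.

D = 464, ⌊√D⌋ = 21
descent: ρ → (14,4,-8)
descent: ρ → (-8,12,10)  [lands on river]
river: ρ → (10,8,-10)
river: ρ → (-10,12,8)
river: ρ → (8,20,-2)
river: ρ → (-2,20,8)
river: ρ → (8,12,-10)
river: ρ → (-10,8,10)
river: ρ → (10,12,-8)
river: ρ → (-8,20,2)
river: ρ → (2,20,-8)
ρ-cycle length = 10 (tail of 2 descent steps not counted)

10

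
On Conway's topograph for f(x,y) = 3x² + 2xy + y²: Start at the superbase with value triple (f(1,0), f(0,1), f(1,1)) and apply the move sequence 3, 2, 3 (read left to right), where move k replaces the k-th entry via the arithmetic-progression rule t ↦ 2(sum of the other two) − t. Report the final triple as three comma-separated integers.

start (3,1,6) = (f(1,0),f(0,1),f(1,1))
replace slot 3: 2·(3+1) − 6 = 2 → (3,1,2)
replace slot 2: 2·(3+2) − 1 = 9 → (3,9,2)
replace slot 3: 2·(3+9) − 2 = 22 → (3,9,22)

3,9,22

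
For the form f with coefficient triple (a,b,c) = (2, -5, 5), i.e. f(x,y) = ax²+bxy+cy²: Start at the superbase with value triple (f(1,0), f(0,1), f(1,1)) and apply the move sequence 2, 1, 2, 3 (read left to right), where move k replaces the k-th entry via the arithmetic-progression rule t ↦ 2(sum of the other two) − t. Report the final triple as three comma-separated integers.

start (2,5,2) = (f(1,0),f(0,1),f(1,1))
replace slot 2: 2·(2+2) − 5 = 3 → (2,3,2)
replace slot 1: 2·(3+2) − 2 = 8 → (8,3,2)
replace slot 2: 2·(8+2) − 3 = 17 → (8,17,2)
replace slot 3: 2·(8+17) − 2 = 48 → (8,17,48)

8,17,48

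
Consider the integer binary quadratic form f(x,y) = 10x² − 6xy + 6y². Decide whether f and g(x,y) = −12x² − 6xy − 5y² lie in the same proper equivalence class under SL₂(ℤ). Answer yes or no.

D₁ = -204, D₂ = -204
f: flip: (10,-6,6)→(6,6,10)
f: reduced (well bottom): (6,6,10) with a≤c, −a<b≤a
g is negative-definite; reduce −g:
−g: flip: (12,6,5)→(5,-6,12)
−g: translate: b→4 (≡-6 mod 10), so (5,-6,12)→(5,4,11)
−g: reduced (well bottom): (5,4,11) with a≤c, −a<b≤a
flip sign back: reduced form of g is (-5,-4,-11)
reduced forms (6, 6, 10) vs (-5, -4, -11) ⇒ inequivalent

no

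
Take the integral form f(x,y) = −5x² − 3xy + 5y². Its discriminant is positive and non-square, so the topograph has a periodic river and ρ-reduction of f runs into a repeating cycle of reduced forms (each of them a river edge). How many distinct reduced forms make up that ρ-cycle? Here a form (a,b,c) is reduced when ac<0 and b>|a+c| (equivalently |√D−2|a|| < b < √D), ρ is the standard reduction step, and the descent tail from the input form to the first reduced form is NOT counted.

D = 109, ⌊√D⌋ = 10
descent: ρ → (5,3,-5)  [lands on river]
river: ρ → (-5,7,3)
river: ρ → (3,5,-7)
river: ρ → (-7,9,1)
river: ρ → (1,9,-7)
river: ρ → (-7,5,3)
river: ρ → (3,7,-5)
river: ρ → (-5,3,5)
river: ρ → (5,7,-3)
river: ρ → (-3,5,7)
river: ρ → (7,9,-1)
river: ρ → (-1,9,7)
river: ρ → (7,5,-3)
river: ρ → (-3,7,5)
ρ-cycle length = 14 (tail of 1 descent step not counted)

14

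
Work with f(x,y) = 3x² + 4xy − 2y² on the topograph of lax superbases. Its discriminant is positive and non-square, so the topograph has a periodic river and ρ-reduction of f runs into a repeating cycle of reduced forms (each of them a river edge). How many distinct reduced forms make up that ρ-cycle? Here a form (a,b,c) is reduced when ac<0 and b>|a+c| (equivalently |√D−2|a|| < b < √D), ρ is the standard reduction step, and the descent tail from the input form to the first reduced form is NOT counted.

D = 40, ⌊√D⌋ = 6
river: ρ → (-2,4,3)
river: ρ → (3,2,-3)
river: ρ → (-3,4,2)
river: ρ → (2,4,-3)
river: ρ → (-3,2,3)
river: ρ → (3,4,-2)
ρ-cycle length = 6 (tail of 0 descent steps not counted)

6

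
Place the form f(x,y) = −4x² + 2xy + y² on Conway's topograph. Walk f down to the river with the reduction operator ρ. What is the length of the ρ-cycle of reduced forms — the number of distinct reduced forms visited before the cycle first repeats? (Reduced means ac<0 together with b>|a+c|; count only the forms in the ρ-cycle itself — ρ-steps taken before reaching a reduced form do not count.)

D = 20, ⌊√D⌋ = 4
descent: ρ → (1,4,-1)  [lands on river]
river: ρ → (-1,4,1)
ρ-cycle length = 2 (tail of 1 descent step not counted)

2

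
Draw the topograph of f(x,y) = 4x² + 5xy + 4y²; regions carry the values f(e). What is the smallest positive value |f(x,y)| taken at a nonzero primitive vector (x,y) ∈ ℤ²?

translate: b→-3 (≡5 mod 8), so (4,5,4)→(4,-3,3)
flip: (4,-3,3)→(3,3,4)
reduced (well bottom): (3,3,4) with a≤c, −a<b≤a
well minimum = a = 3

3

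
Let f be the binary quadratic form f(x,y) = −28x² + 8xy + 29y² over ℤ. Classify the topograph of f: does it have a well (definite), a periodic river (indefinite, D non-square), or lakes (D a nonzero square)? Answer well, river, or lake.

D = b²−4ac = 8² − 4·(-28)·29 = 3312
D > 0 non-square ⇒ indefinite ⇒ periodic river

river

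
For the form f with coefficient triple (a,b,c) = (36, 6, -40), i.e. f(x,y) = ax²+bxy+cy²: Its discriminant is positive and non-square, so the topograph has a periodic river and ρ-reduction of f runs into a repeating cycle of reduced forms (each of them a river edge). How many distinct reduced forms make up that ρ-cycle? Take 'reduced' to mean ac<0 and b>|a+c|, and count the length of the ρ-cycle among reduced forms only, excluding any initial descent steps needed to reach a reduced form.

D = 5796, ⌊√D⌋ = 76
river: ρ → (-40,74,2)
river: ρ → (2,74,-40)
river: ρ → (-40,6,36)
river: ρ → (36,66,-10)
river: ρ → (-10,74,8)
river: ρ → (8,70,-28)
river: ρ → (-28,42,36)
river: ρ → (36,30,-34)
river: ρ → (-34,38,32)
river: ρ → (32,26,-40)
river: ρ → (-40,54,18)
river: ρ → (18,54,-40)
river: ρ → (-40,26,32)
river: ρ → (32,38,-34)
river: ρ → (-34,30,36)
river: ρ → (36,42,-28)
river: ρ → (-28,70,8)
river: ρ → (8,74,-10)
river: ρ → (-10,66,36)
river: ρ → (36,6,-40)
ρ-cycle length = 20 (tail of 0 descent steps not counted)

20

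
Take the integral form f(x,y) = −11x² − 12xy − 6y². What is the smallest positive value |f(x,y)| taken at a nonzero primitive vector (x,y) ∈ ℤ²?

translate: b→-10 (≡12 mod 22), so (11,12,6)→(11,-10,5)
flip: (11,-10,5)→(5,10,11)
translate: b→0 (≡10 mod 10), so (5,10,11)→(5,0,6)
reduced (well bottom): (5,0,6) with a≤c, −a<b≤a
well minimum |f| = |-5| = 5 (negative-definite)

5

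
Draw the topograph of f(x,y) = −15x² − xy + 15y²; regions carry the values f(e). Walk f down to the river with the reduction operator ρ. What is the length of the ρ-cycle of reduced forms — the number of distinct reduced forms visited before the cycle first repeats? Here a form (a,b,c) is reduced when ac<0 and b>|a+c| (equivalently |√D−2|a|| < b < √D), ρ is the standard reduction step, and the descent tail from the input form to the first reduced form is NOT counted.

D = 901, ⌊√D⌋ = 30
descent: ρ → (15,1,-15)  [lands on river]
river: ρ → (-15,29,1)
river: ρ → (1,29,-15)
river: ρ → (-15,1,15)
river: ρ → (15,29,-1)
river: ρ → (-1,29,15)
ρ-cycle length = 6 (tail of 1 descent step not counted)

6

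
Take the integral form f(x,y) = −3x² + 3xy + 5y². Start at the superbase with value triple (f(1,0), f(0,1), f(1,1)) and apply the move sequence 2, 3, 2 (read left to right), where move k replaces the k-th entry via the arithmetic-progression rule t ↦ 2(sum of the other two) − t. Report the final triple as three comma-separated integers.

start (-3,5,5) = (f(1,0),f(0,1),f(1,1))
replace slot 2: 2·((-3)+5) − 5 = -1 → (-3,-1,5)
replace slot 3: 2·((-3)+(-1)) − 5 = -13 → (-3,-1,-13)
replace slot 2: 2·((-3)+(-13)) − (-1) = -31 → (-3,-31,-13)

-3,-31,-13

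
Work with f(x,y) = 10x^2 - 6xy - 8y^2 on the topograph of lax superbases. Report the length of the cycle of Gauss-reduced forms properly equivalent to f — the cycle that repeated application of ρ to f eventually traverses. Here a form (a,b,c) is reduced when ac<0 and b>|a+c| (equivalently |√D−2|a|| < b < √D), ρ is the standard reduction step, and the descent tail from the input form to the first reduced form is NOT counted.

D = 356, ⌊√D⌋ = 18
descent: ρ → (-8,6,10)  [lands on river]
river: ρ → (10,14,-4)
river: ρ → (-4,18,2)
river: ρ → (2,18,-4)
river: ρ → (-4,14,10)
river: ρ → (10,6,-8)
river: ρ → (-8,10,8)
river: ρ → (8,6,-10)
river: ρ → (-10,14,4)
river: ρ → (4,18,-2)
river: ρ → (-2,18,4)
river: ρ → (4,14,-10)
river: ρ → (-10,6,8)
river: ρ → (8,10,-8)
ρ-cycle length = 14 (tail of 1 descent step not counted)

14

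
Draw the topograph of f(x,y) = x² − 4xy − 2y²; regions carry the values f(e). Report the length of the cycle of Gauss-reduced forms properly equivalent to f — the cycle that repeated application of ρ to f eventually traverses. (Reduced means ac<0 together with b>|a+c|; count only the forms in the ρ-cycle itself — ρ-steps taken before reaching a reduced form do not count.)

D = 24, ⌊√D⌋ = 4
descent: ρ → (-2,4,1)  [lands on river]
river: ρ → (1,4,-2)
ρ-cycle length = 2 (tail of 1 descent step not counted)

2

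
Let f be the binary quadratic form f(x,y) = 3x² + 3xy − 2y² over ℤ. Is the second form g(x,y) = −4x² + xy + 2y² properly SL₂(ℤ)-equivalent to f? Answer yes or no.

D₁ = 33, D₂ = 33
river cycle of f (length 4): (-2, 5, 1), (1, 5, -2), (-2, 3, 3), (3, 3, -2)
river cycle of g (length 4): (2, 3, -3), (-3, 3, 2), (2, 5, -1), (-1, 5, 2)
cycles differ ⇒ inequivalent

no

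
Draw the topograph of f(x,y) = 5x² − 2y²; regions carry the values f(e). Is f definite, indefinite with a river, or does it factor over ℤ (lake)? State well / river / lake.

D = b²−4ac = 0² − 4·5·(-2) = 40
D > 0 non-square ⇒ indefinite ⇒ periodic river

river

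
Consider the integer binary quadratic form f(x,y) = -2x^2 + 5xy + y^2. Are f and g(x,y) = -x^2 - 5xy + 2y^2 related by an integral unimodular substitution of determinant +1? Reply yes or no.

D₁ = 33, D₂ = 33
river cycle of f (length 4): (1, 5, -2), (-2, 3, 3), (3, 3, -2), (-2, 5, 1)
river cycle of g (length 4): (2, 5, -1), (-1, 5, 2), (2, 3, -3), (-3, 3, 2)
cycles differ ⇒ inequivalent

no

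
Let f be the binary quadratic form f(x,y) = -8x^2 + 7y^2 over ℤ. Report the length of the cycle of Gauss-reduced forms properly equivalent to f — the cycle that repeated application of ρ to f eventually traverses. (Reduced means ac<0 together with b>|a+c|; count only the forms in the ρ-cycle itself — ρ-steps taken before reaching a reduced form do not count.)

D = 224, ⌊√D⌋ = 14
descent: ρ → (7,14,-1)  [lands on river]
river: ρ → (-1,14,7)
ρ-cycle length = 2 (tail of 1 descent step not counted)

2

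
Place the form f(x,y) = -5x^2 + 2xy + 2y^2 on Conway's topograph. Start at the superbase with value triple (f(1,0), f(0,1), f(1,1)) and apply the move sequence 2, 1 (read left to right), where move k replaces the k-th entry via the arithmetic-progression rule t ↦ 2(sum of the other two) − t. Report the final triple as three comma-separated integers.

start (-5,2,-1) = (f(1,0),f(0,1),f(1,1))
replace slot 2: 2·((-5)+(-1)) − 2 = -14 → (-5,-14,-1)
replace slot 1: 2·((-14)+(-1)) − (-5) = -25 → (-25,-14,-1)

-25,-14,-1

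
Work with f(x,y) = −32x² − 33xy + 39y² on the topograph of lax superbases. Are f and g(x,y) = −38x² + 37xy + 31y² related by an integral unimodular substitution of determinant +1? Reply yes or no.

D₁ = 6081, D₂ = 6081
river cycle of f (length 12): (39, 33, -32), (-32, 31, 40), (40, 49, -23), (-23, 43, 46), (46, 49, -20), (-20, 71, 13), (13, 59, -50), (-50, 41, 22), (22, 47, -44), (-44, 41, 25), … (2 more)
river cycle of g (length 10): (31, 25, -44), (-44, 63, 12), (12, 57, -59), (-59, 61, 10), (10, 59, -65), (-65, 71, 4), (4, 73, -47), (-47, 21, 30), (30, 39, -38), (-38, 37, 31)
cycles differ ⇒ inequivalent

no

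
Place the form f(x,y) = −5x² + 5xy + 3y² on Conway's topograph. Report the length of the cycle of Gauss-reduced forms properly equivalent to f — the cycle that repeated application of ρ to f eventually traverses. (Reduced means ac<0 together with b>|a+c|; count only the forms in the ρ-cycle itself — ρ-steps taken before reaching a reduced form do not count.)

D = 85, ⌊√D⌋ = 9
river: ρ → (3,7,-3)
river: ρ → (-3,5,5)
river: ρ → (5,5,-3)
river: ρ → (-3,7,3)
river: ρ → (3,5,-5)
river: ρ → (-5,5,3)
ρ-cycle length = 6 (tail of 0 descent steps not counted)

6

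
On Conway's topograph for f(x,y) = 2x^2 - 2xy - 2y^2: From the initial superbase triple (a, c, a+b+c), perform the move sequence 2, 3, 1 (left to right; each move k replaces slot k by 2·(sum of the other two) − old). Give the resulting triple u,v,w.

start (2,-2,-2) = (f(1,0),f(0,1),f(1,1))
replace slot 2: 2·(2+(-2)) − (-2) = 2 → (2,2,-2)
replace slot 3: 2·(2+2) − (-2) = 10 → (2,2,10)
replace slot 1: 2·(2+10) − 2 = 22 → (22,2,10)

22,2,10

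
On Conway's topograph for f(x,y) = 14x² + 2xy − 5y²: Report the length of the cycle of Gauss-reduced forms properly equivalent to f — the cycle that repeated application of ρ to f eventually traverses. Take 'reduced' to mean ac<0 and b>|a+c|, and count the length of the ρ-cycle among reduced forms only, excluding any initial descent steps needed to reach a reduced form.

D = 284, ⌊√D⌋ = 16
descent: ρ → (-5,8,11)  [lands on river]
river: ρ → (11,14,-2)
river: ρ → (-2,14,11)
river: ρ → (11,8,-5)
river: ρ → (-5,12,7)
river: ρ → (7,16,-1)
river: ρ → (-1,16,7)
river: ρ → (7,12,-5)
ρ-cycle length = 8 (tail of 1 descent step not counted)

8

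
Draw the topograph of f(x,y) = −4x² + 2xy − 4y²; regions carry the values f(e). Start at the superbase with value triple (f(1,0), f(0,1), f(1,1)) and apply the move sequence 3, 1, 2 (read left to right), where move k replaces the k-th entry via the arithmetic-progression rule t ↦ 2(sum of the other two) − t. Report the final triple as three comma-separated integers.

start (-4,-4,-6) = (f(1,0),f(0,1),f(1,1))
replace slot 3: 2·((-4)+(-4)) − (-6) = -10 → (-4,-4,-10)
replace slot 1: 2·((-4)+(-10)) − (-4) = -24 → (-24,-4,-10)
replace slot 2: 2·((-24)+(-10)) − (-4) = -64 → (-24,-64,-10)

-24,-64,-10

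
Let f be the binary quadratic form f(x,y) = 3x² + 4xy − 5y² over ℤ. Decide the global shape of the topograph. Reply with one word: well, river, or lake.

D = b²−4ac = 4² − 4·3·(-5) = 76
D > 0 non-square ⇒ indefinite ⇒ periodic river

river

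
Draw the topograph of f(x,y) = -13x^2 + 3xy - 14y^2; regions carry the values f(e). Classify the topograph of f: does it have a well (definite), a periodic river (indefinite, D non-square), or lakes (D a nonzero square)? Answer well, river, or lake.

D = b²−4ac = 3² − 4·(-13)·(-14) = -719
D < 0 ⇒ definite ⇒ every region one sign ⇒ single well

well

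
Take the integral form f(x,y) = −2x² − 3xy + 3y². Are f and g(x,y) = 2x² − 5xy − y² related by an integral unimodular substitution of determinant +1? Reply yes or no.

D₁ = 33, D₂ = 33
river cycle of f (length 4): (3, 3, -2), (-2, 5, 1), (1, 5, -2), (-2, 3, 3)
river cycle of g (length 4): (-1, 5, 2), (2, 3, -3), (-3, 3, 2), (2, 5, -1)
cycles differ ⇒ inequivalent

no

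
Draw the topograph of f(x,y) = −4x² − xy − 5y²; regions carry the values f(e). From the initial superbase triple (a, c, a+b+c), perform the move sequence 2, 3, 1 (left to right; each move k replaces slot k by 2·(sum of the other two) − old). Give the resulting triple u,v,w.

start (-4,-5,-10) = (f(1,0),f(0,1),f(1,1))
replace slot 2: 2·((-4)+(-10)) − (-5) = -23 → (-4,-23,-10)
replace slot 3: 2·((-4)+(-23)) − (-10) = -44 → (-4,-23,-44)
replace slot 1: 2·((-23)+(-44)) − (-4) = -130 → (-130,-23,-44)

-130,-23,-44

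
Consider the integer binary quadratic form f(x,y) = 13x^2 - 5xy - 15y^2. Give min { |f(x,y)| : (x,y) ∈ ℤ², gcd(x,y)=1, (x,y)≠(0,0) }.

descent: ρ → (-15,5,13)  [lands on river]
river: ρ → (13,21,-7)
river: ρ → (-7,21,13)
river: ρ → (13,5,-15)
river: ρ → (-15,25,3)
river: ρ → (3,23,-23)
river: ρ → (-23,23,3)
river: ρ → (3,25,-15)
closes: descent 1, river 8
min |a| on river = 3

3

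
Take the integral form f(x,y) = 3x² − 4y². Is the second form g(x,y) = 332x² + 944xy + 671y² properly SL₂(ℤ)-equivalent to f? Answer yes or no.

D₁ = 48, D₂ = 48
river cycle of f (length 2): (3, 6, -1), (-1, 6, 3)
river cycle of g (length 2): (-1, 6, 3), (3, 6, -1)
cycles coincide ⇒ equivalent

yes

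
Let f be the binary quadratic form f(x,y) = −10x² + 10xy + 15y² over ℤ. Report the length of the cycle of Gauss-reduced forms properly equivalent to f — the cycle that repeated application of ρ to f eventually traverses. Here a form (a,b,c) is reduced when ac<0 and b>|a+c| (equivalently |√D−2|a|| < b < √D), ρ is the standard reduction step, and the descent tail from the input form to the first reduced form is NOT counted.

D = 700, ⌊√D⌋ = 26
river: ρ → (15,20,-5)
river: ρ → (-5,20,15)
river: ρ → (15,10,-10)
river: ρ → (-10,10,15)
ρ-cycle length = 4 (tail of 0 descent steps not counted)

4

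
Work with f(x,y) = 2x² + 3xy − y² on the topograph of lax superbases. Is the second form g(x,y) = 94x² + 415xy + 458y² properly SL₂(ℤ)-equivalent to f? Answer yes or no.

D₁ = 17, D₂ = 17
river cycle of f (length 6): (-1, 3, 2), (2, 1, -2), (-2, 3, 1), (1, 3, -2), (-2, 1, 2), (2, 3, -1)
river cycle of g (length 6): (-1, 3, 2), (2, 1, -2), (-2, 3, 1), (1, 3, -2), (-2, 1, 2), (2, 3, -1)
cycles coincide ⇒ equivalent

yes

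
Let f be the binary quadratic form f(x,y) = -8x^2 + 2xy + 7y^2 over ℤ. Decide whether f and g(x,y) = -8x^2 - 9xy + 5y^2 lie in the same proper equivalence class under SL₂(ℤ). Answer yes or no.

D₁ = 228, D₂ = 241
discriminants differ ⇒ not SL₂(ℤ)-equivalent

no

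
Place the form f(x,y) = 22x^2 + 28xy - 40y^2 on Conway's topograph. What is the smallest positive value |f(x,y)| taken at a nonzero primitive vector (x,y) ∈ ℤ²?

river: ρ → (-40,52,10)
river: ρ → (10,48,-50)
river: ρ → (-50,52,8)
river: ρ → (8,60,-22)
river: ρ → (-22,28,40)
river: ρ → (40,52,-10)
river: ρ → (-10,48,50)
river: ρ → (50,52,-8)
river: ρ → (-8,60,22)
river: ρ → (22,28,-40)
closes: descent 0, river 10
min |a| on river = 8

8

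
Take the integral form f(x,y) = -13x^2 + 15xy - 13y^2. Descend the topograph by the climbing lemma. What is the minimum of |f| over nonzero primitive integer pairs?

translate: b→11 (≡-15 mod 26), so (13,-15,13)→(13,11,11)
flip: (13,11,11)→(11,-11,13)
translate: b→11 (≡-11 mod 22), so (11,-11,13)→(11,11,13)
reduced (well bottom): (11,11,13) with a≤c, −a<b≤a
well minimum |f| = |-11| = 11 (negative-definite)

11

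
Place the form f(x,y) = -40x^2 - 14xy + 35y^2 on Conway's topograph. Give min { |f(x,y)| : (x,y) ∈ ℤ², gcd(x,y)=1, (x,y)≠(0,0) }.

descent: ρ → (35,14,-40)  [lands on river]
river: ρ → (-40,66,9)
river: ρ → (9,60,-61)
river: ρ → (-61,62,8)
river: ρ → (8,66,-45)
river: ρ → (-45,24,29)
river: ρ → (29,34,-40)
river: ρ → (-40,46,23)
river: ρ → (23,46,-40)
river: ρ → (-40,34,29)
river: ρ → (29,24,-45)
river: ρ → (-45,66,8)
river: ρ → (8,62,-61)
river: ρ → (-61,60,9)
river: ρ → (9,66,-40)
river: ρ → (-40,14,35)
river: ρ → (35,56,-19)
river: ρ → (-19,58,32)
river: ρ → (32,70,-7)
river: ρ → (-7,70,32)
river: ρ → (32,58,-19)
river: ρ → (-19,56,35)
closes: descent 1, river 22
min |a| on river = 7

7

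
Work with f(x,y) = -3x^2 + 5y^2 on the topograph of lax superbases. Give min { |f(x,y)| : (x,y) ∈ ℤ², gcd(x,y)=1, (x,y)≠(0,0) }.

descent: ρ → (5,0,-3)
descent: ρ → (-3,6,2)  [lands on river]
river: ρ → (2,6,-3)
closes: descent 2, river 2
min |a| on river = 2

2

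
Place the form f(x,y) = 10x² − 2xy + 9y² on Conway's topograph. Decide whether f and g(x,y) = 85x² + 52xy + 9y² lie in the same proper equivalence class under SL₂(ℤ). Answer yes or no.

D₁ = -356, D₂ = -356
f: flip: (10,-2,9)→(9,2,10)
f: reduced (well bottom): (9,2,10) with a≤c, −a<b≤a
g: flip: (85,52,9)→(9,-52,85)
g: translate: b→2 (≡-52 mod 18), so (9,-52,85)→(9,2,10)
g: reduced (well bottom): (9,2,10) with a≤c, −a<b≤a
reduced forms (9, 2, 10) vs (9, 2, 10) ⇒ equivalent

yes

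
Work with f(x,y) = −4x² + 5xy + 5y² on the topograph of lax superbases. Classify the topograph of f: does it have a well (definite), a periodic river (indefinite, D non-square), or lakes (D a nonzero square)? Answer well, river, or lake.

D = b²−4ac = 5² − 4·(-4)·5 = 105
D > 0 non-square ⇒ indefinite ⇒ periodic river

river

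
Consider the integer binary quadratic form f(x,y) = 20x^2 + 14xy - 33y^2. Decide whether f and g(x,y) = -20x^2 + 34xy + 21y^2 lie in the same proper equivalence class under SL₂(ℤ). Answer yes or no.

D₁ = 2836, D₂ = 2836
river cycle of f (length 30): (-33, 52, 1), (1, 52, -33), (-33, 14, 20), (20, 26, -27), (-27, 28, 19), (19, 48, -7), (-7, 50, 12), (12, 46, -15), (-15, 44, 15), (15, 46, -12), … (20 more)
river cycle of g (length 34): (21, 50, -4), (-4, 46, 45), (45, 44, -5), (-5, 46, 36), (36, 26, -15), (-15, 34, 28), (28, 22, -21), (-21, 20, 29), (29, 38, -12), (-12, 34, 35), … (24 more)
cycles differ ⇒ inequivalent

no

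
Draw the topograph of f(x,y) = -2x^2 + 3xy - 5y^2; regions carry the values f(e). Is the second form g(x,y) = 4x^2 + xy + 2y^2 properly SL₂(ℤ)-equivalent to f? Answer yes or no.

D₁ = -31, D₂ = -31
f is negative-definite; reduce −f:
−f: translate: b→1 (≡-3 mod 4), so (2,-3,5)→(2,1,4)
−f: reduced (well bottom): (2,1,4) with a≤c, −a<b≤a
flip sign back: reduced form of f is (-2,-1,-4)
g: flip: (4,1,2)→(2,-1,4)
g: reduced (well bottom): (2,-1,4) with a≤c, −a<b≤a
reduced forms (-2, -1, -4) vs (2, -1, 4) ⇒ inequivalent

no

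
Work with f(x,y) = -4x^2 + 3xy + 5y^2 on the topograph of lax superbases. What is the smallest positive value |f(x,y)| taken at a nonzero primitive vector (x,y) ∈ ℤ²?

river: ρ → (5,7,-2)
river: ρ → (-2,9,1)
river: ρ → (1,9,-2)
river: ρ → (-2,7,5)
river: ρ → (5,3,-4)
river: ρ → (-4,5,4)
river: ρ → (4,3,-5)
river: ρ → (-5,7,2)
river: ρ → (2,9,-1)
river: ρ → (-1,9,2)
river: ρ → (2,7,-5)
river: ρ → (-5,3,4)
river: ρ → (4,5,-4)
river: ρ → (-4,3,5)
closes: descent 0, river 14
min |a| on river = 1

1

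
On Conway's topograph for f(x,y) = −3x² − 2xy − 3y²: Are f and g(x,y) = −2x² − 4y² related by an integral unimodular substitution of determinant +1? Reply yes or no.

D₁ = -32, D₂ = -32
f is negative-definite; reduce −f:
−f: reduced (well bottom): (3,2,3) with a≤c, −a<b≤a
flip sign back: reduced form of f is (-3,-2,-3)
g is negative-definite; reduce −g:
−g: reduced (well bottom): (2,0,4) with a≤c, −a<b≤a
flip sign back: reduced form of g is (-2,0,-4)
reduced forms (-3, -2, -3) vs (-2, 0, -4) ⇒ inequivalent

no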